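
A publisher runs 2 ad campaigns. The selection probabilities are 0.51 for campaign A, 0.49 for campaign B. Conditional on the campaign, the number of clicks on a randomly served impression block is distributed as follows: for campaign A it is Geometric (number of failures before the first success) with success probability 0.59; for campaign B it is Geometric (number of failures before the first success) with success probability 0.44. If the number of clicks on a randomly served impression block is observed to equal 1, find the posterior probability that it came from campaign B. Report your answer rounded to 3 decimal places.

Likelihoods P(X=1 | ·): A: 0.2419; B: 0.2464.
Posterior ∝ prior × likelihood. Numerator for B: 0.49·0.2464 = 0.120736.
Normalizing constant: 0.51·0.2419 + 0.49·0.2464 = 0.244105.
P(B | observation) = 0.120736 / 0.244105 = 0.494607.

0.495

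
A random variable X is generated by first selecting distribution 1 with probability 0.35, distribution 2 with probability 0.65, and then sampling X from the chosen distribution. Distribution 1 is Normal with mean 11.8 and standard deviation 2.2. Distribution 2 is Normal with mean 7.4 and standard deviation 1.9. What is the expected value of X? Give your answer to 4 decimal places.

8.9400

Component means — 1: 11.8; 2: 7.4.
E[X] = 0.35·11.8 + 0.65·7.4 = 8.94.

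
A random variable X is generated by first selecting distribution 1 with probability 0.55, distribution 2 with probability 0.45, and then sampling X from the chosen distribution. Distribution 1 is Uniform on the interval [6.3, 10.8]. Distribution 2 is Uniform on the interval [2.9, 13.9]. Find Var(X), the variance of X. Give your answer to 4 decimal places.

Per component, 1: μ=8.55, E[X²]=74.79; 2: μ=8.4, E[X²]=80.6433.
E[X] = 0.55·8.55 + 0.45·8.4 = 8.4825.
E[X²] = 0.55·74.79 + 0.45·80.6433 = 77.424.
Var(X) = E[X²] − (E[X])² = 77.424 − 71.9528 = 5.47119.

5.4712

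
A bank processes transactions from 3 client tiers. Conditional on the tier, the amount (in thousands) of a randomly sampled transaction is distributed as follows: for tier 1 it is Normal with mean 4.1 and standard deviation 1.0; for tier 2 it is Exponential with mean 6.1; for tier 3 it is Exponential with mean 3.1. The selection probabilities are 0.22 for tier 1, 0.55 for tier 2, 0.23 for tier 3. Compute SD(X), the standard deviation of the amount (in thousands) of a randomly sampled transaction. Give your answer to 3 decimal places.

4.957

Per component, 1: μ=4.1, E[X²]=17.81; 2: μ=6.1, E[X²]=74.42; 3: μ=3.1, E[X²]=19.22.
E[X] = 0.22·4.1 + 0.55·6.1 + 0.23·3.1 = 4.97.
E[X²] = 0.22·17.81 + 0.55·74.42 + 0.23·19.22 = 49.2698.
Var(X) = E[X²] − (E[X])² = 49.2698 − 24.7009 = 24.5689.
SD(X) = √24.5689 = 4.9567.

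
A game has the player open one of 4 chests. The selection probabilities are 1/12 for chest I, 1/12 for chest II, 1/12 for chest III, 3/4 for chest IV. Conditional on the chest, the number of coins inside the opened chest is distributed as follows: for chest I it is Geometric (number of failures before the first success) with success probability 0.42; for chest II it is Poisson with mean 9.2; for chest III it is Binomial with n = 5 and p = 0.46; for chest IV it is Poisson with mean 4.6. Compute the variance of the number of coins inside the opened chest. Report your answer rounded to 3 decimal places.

Per component, I: μ=1.38095, E[X²]=5.19501; II: μ=9.2, E[X²]=93.84; III: μ=2.3, E[X²]=6.532; IV: μ=4.6, E[X²]=25.76.
E[X] = 0.0833333·1.38095 + 0.0833333·9.2 + 0.0833333·2.3 + 0.75·4.6 = 4.52341.
E[X²] = 0.0833333·5.19501 + 0.0833333·93.84 + 0.0833333·6.532 + 0.75·25.76 = 28.1173.
Var(X) = E[X²] − (E[X])² = 28.1173 − 20.4613 = 7.65599.

7.656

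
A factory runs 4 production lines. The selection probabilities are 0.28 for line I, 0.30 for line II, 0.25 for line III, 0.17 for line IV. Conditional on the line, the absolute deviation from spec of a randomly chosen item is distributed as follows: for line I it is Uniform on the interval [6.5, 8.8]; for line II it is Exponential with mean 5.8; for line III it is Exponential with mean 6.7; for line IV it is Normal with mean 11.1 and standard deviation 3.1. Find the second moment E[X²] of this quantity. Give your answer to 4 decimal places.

For each component E[X²] = Var + (mean)², giving I: 58.9633; II: 67.28; III: 89.78; IV: 132.82.
Overall E[X²] = 0.28·58.9633 + 0.3·67.28 + 0.25·89.78 + 0.17·132.82 = 81.7181.

81.7181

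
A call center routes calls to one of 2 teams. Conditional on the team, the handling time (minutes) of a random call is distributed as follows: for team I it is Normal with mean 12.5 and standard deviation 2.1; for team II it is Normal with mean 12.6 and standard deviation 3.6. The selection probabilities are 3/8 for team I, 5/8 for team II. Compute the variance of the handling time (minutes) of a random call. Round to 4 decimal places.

Per component, I: μ=12.5, E[X²]=160.66; II: μ=12.6, E[X²]=171.72.
E[X] = 0.375·12.5 + 0.625·12.6 = 12.5625.
E[X²] = 0.375·160.66 + 0.625·171.72 = 167.572.
Var(X) = E[X²] − (E[X])² = 167.572 − 157.816 = 9.75609.

9.7561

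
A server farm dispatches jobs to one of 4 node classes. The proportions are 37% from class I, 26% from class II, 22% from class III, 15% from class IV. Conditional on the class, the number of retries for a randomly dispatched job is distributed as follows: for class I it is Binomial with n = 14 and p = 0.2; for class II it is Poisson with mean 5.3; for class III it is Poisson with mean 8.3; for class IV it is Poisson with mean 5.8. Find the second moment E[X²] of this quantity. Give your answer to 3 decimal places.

For each component E[X²] = Var + (mean)², giving I: 10.08; II: 33.39; III: 77.19; IV: 39.44.
Overall E[X²] = 0.37·10.08 + 0.26·33.39 + 0.22·77.19 + 0.15·39.44 = 35.3088.

35.309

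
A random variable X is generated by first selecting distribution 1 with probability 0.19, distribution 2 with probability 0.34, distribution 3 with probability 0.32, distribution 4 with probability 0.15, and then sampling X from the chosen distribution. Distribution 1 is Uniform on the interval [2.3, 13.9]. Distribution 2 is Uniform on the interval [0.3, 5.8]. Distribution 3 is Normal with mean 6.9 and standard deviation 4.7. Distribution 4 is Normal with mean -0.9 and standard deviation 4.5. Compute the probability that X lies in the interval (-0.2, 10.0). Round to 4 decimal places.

Conditional on each component, P(-0.2 < X < 10.0): 1: 0.663793; 2: 1; 3: 0.679796; 4: 0.430479.
By total probability, P(-0.2 < X < 10.0) = 0.19·0.663793 + 0.34·1 + 0.32·0.679796 + 0.15·0.430479 = 0.748227.

0.7482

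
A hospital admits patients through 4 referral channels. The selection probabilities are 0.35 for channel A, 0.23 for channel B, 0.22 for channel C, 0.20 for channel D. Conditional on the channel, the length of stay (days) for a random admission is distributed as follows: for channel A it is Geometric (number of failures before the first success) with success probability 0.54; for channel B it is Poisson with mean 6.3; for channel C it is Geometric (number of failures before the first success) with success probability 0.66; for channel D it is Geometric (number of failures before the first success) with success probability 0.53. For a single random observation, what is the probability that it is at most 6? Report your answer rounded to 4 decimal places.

Conditional on each channel, P(X ≤ 6): A: 0.995642; B: 0.558233; C: 0.999475; D: 0.994934.
By total probability, P(X ≤ 6) = 0.35·0.995642 + 0.23·0.558233 + 0.22·0.999475 + 0.2·0.994934 = 0.895739.

0.8957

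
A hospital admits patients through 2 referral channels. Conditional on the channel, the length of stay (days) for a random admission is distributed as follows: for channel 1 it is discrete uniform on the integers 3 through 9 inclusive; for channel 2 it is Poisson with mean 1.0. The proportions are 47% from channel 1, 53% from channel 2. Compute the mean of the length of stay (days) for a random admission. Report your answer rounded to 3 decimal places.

3.350

Component means — 1: 6; 2: 1.
E[X] = 0.47·6 + 0.53·1 = 3.35.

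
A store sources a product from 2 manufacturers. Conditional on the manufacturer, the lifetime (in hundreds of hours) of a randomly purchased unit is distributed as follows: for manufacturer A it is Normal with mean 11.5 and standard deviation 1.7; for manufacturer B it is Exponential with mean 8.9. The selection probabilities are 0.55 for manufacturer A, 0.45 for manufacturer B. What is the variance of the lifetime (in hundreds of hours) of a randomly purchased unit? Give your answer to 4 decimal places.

38.9071

Per component, A: μ=11.5, E[X²]=135.14; B: μ=8.9, E[X²]=158.42.
E[X] = 0.55·11.5 + 0.45·8.9 = 10.33.
E[X²] = 0.55·135.14 + 0.45·158.42 = 145.616.
Var(X) = E[X²] − (E[X])² = 145.616 − 106.709 = 38.9071.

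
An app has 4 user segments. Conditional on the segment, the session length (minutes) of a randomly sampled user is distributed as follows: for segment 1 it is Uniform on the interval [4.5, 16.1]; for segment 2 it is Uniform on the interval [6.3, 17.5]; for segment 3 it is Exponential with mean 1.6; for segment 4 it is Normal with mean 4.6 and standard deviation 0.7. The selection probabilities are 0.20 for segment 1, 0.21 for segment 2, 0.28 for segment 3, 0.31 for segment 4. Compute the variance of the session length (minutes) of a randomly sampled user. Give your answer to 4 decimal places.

Per component, 1: μ=10.3, E[X²]=117.303; 2: μ=11.9, E[X²]=152.063; 3: μ=1.6, E[X²]=5.12; 4: μ=4.6, E[X²]=21.65.
E[X] = 0.2·10.3 + 0.21·11.9 + 0.28·1.6 + 0.31·4.6 = 6.433.
E[X²] = 0.2·117.303 + 0.21·152.063 + 0.28·5.12 + 0.31·21.65 = 63.5391.
Var(X) = E[X²] − (E[X])² = 63.5391 − 41.3835 = 22.1556.

22.1556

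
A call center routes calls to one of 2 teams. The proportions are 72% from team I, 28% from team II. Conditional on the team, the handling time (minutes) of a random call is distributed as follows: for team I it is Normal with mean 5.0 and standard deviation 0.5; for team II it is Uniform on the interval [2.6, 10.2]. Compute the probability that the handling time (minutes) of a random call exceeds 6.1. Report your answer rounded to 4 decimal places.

Conditional on each team, P(X > 6.1): I: 0.0139034; II: 0.539474.
By total probability, P(X > 6.1) = 0.72·0.0139034 + 0.28·0.539474 = 0.161063.

0.1611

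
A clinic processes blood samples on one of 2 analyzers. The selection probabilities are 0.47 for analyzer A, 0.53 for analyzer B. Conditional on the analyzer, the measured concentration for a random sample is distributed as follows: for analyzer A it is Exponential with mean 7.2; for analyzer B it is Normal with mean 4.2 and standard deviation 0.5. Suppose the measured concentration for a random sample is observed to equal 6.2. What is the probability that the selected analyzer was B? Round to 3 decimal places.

Likelihoods f(6.2 | ·): A: 0.0587072; B: 0.00026766.
Posterior ∝ prior × likelihood. Numerator for B: 0.53·0.00026766 = 0.00014186.
Normalizing constant: 0.47·0.0587072 + 0.53·0.00026766 = 0.0277343.
P(B | observation) = 0.00014186 / 0.0277343 = 0.00511497.

0.005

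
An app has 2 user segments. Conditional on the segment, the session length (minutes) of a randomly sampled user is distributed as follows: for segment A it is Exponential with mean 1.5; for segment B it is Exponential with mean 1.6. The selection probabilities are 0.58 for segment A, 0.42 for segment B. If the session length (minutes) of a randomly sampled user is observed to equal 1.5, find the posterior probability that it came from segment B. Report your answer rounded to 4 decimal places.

0.4195

Likelihoods f(1.5 | ·): A: 0.245253; B: 0.244754.
Posterior ∝ prior × likelihood. Numerator for B: 0.42·0.244754 = 0.102796.
Normalizing constant: 0.58·0.245253 + 0.42·0.244754 = 0.245043.
P(B | observation) = 0.102796 / 0.245043 = 0.419503.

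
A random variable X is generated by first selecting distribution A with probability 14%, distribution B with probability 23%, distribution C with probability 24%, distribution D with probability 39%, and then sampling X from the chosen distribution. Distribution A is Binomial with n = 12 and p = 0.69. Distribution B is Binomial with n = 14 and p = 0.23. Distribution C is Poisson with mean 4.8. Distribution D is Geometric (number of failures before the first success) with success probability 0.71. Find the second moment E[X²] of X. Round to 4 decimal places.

For each component E[X²] = Var + (mean)², giving A: 71.1252; B: 12.8478; C: 27.84; D: 0.742115.
Overall E[X²] = 0.14·71.1252 + 0.23·12.8478 + 0.24·27.84 + 0.39·0.742115 = 19.8835.

19.8835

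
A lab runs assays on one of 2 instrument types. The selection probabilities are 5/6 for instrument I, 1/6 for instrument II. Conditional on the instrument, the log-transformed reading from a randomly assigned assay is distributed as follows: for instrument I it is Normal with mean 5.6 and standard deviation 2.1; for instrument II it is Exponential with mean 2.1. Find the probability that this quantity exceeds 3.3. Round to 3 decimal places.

0.754

Conditional on each instrument, P(X > 3.3): I: 0.863294; II: 0.207748.
By total probability, P(X > 3.3) = 0.833333·0.863294 + 0.166667·0.207748 = 0.754036.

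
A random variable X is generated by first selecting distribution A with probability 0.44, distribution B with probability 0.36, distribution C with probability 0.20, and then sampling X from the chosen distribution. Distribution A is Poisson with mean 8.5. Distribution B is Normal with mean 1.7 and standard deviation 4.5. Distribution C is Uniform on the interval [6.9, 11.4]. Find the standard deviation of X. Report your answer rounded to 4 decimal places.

4.7671

Per component, A: μ=8.5, E[X²]=80.75; B: μ=1.7, E[X²]=23.14; C: μ=9.15, E[X²]=85.41.
E[X] = 0.44·8.5 + 0.36·1.7 + 0.2·9.15 = 6.182.
E[X²] = 0.44·80.75 + 0.36·23.14 + 0.2·85.41 = 60.9424.
Var(X) = E[X²] − (E[X])² = 60.9424 − 38.2171 = 22.7253.
SD(X) = √22.7253 = 4.7671.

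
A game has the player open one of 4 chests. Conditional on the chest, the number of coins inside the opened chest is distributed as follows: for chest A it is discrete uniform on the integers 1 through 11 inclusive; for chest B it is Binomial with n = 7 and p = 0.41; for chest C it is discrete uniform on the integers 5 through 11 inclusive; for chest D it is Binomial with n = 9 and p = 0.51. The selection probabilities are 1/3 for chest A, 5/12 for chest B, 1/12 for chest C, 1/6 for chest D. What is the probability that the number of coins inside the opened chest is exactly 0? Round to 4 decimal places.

Conditional on each chest, P(X = 0): A: 0; B: 0.0248865; C: 0; D: 0.00162841.
By total probability, P(X = 0) = 0.333333·0 + 0.416667·0.0248865 + 0.0833333·0 + 0.166667·0.00162841 = 0.0106408.

0.0106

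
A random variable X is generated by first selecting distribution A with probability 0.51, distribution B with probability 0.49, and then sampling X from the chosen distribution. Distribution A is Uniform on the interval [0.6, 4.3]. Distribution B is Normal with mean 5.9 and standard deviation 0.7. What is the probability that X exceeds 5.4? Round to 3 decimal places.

0.374

Conditional on each component, P(X > 5.4): A: 0; B: 0.762475.
By total probability, P(X > 5.4) = 0.51·0 + 0.49·0.762475 = 0.373613.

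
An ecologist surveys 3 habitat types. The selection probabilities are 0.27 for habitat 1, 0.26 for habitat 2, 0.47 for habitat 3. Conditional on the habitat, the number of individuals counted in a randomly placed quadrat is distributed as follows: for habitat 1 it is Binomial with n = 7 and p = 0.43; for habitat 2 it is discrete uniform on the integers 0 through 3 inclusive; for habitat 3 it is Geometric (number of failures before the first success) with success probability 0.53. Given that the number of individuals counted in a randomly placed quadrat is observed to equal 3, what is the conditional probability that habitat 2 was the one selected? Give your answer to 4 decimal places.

0.3820

Likelihoods P(X=3 | ·): 1: 0.293747; 2: 0.25; 3: 0.0550262.
Posterior ∝ prior × likelihood. Numerator for 2: 0.26·0.25 = 0.065.
Normalizing constant: 0.27·0.293747 + 0.26·0.25 + 0.47·0.0550262 = 0.170174.
P(2 | observation) = 0.065 / 0.170174 = 0.381962.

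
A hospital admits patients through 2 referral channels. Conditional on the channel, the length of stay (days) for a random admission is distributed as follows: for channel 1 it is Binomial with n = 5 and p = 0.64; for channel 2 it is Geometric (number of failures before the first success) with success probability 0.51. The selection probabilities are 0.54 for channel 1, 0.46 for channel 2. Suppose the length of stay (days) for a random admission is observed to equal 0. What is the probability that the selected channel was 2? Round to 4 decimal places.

Likelihoods P(X=0 | ·): 1: 0.00604662; 2: 0.51.
Posterior ∝ prior × likelihood. Numerator for 2: 0.46·0.51 = 0.2346.
Normalizing constant: 0.54·0.00604662 + 0.46·0.51 = 0.237865.
P(2 | observation) = 0.2346 / 0.237865 = 0.986273.

0.9863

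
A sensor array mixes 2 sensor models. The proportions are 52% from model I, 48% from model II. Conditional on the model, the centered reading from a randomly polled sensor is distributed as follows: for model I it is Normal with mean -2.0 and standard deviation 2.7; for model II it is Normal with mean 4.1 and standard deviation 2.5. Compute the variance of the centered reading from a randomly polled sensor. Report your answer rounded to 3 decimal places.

Per component, I: μ=-2, E[X²]=11.29; II: μ=4.1, E[X²]=23.06.
E[X] = 0.52·-2 + 0.48·4.1 = 0.928.
E[X²] = 0.52·11.29 + 0.48·23.06 = 16.9396.
Var(X) = E[X²] − (E[X])² = 16.9396 − 0.861184 = 16.0784.

16.078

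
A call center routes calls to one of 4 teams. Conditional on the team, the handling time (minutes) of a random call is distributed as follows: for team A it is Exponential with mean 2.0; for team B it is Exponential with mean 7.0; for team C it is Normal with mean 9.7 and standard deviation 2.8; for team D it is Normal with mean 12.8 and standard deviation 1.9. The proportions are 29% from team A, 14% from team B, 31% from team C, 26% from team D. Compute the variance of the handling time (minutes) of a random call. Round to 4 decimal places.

Per component, A: μ=2, E[X²]=8; B: μ=7, E[X²]=98; C: μ=9.7, E[X²]=101.93; D: μ=12.8, E[X²]=167.45.
E[X] = 0.29·2 + 0.14·7 + 0.31·9.7 + 0.26·12.8 = 7.895.
E[X²] = 0.29·8 + 0.14·98 + 0.31·101.93 + 0.26·167.45 = 91.1753.
Var(X) = E[X²] − (E[X])² = 91.1753 − 62.331 = 28.8443.

28.8443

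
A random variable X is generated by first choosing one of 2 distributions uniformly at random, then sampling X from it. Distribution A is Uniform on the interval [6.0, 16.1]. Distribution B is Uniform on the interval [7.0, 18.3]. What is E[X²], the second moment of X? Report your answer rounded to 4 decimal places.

150.6333

For each component E[X²] = Var + (mean)², giving A: 130.603; B: 170.663.
Overall E[X²] = 0.5·130.603 + 0.5·170.663 = 150.633.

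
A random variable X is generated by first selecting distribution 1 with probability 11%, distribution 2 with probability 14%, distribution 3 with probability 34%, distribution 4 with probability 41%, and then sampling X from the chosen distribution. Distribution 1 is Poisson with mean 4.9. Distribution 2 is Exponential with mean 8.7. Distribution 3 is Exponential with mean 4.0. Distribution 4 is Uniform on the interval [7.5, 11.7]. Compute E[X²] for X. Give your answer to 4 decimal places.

73.6416

For each component E[X²] = Var + (mean)², giving 1: 28.91; 2: 151.38; 3: 32; 4: 93.63.
Overall E[X²] = 0.11·28.91 + 0.14·151.38 + 0.34·32 + 0.41·93.63 = 73.6416.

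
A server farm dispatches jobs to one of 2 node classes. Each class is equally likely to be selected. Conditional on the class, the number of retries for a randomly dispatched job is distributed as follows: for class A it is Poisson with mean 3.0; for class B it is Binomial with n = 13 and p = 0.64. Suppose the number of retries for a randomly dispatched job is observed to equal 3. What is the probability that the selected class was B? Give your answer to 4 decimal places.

0.0121

Likelihoods P(X=3 | ·): A: 0.224042; B: 0.00274114.
Posterior ∝ prior × likelihood. Numerator for B: 0.5·0.00274114 = 0.00137057.
Normalizing constant: 0.5·0.224042 + 0.5·0.00274114 = 0.113391.
P(B | observation) = 0.00137057 / 0.113391 = 0.0120871.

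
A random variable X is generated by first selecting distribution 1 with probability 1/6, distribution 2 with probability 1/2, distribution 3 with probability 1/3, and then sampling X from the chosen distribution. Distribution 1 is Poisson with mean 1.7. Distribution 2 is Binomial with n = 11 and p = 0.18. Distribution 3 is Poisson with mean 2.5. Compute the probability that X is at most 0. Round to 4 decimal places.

0.1142

Conditional on each component, P(X ≤ 0): 1: 0.182684; 2: 0.112707; 3: 0.082085.
By total probability, P(X ≤ 0) = 0.166667·0.182684 + 0.5·0.112707 + 0.333333·0.082085 = 0.114163.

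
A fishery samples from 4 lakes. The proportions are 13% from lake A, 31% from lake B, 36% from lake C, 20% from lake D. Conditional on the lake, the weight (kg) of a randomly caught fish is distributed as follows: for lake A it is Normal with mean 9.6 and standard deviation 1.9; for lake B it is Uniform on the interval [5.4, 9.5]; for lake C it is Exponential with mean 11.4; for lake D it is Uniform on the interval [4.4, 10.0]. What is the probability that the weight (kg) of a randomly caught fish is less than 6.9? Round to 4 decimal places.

0.3763

Conditional on each lake, P(X < 6.9): A: 0.0776507; B: 0.365854; C: 0.454069; D: 0.446429.
By total probability, P(X < 6.9) = 0.13·0.0776507 + 0.31·0.365854 + 0.36·0.454069 + 0.2·0.446429 = 0.37626.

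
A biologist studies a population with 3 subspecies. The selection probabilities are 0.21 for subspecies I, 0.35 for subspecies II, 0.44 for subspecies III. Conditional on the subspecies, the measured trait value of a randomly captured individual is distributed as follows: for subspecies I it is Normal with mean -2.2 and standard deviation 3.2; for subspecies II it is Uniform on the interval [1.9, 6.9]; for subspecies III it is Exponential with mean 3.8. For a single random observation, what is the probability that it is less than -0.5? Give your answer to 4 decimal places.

0.1475

Conditional on each subspecies, P(X < -0.5): I: 0.702377; II: 0; III: 0.
By total probability, P(X < -0.5) = 0.21·0.702377 + 0.35·0 + 0.44·0 = 0.147499.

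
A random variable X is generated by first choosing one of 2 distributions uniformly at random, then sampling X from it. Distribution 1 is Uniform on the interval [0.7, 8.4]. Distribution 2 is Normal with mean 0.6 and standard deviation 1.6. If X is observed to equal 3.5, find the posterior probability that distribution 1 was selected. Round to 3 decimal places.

0.729

Likelihoods f(3.5 | ·): 1: 0.12987; 2: 0.0482422.
Posterior ∝ prior × likelihood. Numerator for 1: 0.5·0.12987 = 0.0649351.
Normalizing constant: 0.5·0.12987 + 0.5·0.0482422 = 0.0890562.
P(1 | observation) = 0.0649351 / 0.0890562 = 0.729147.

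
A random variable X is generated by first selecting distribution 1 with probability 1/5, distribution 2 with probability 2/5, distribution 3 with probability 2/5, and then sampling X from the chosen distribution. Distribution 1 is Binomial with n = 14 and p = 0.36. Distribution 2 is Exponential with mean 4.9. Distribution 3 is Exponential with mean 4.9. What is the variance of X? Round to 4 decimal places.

19.8563

Per component, 1: μ=5.04, E[X²]=28.6272; 2: μ=4.9, E[X²]=48.02; 3: μ=4.9, E[X²]=48.02.
E[X] = 0.2·5.04 + 0.4·4.9 + 0.4·4.9 = 4.928.
E[X²] = 0.2·28.6272 + 0.4·48.02 + 0.4·48.02 = 44.1414.
Var(X) = E[X²] − (E[X])² = 44.1414 − 24.2852 = 19.8563.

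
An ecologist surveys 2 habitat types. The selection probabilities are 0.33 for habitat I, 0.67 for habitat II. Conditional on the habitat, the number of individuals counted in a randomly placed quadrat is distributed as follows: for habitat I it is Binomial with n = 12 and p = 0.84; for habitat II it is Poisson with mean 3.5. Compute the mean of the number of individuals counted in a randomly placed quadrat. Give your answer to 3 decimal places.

5.671

Component means — I: 10.08; II: 3.5.
E[X] = 0.33·10.08 + 0.67·3.5 = 5.6714.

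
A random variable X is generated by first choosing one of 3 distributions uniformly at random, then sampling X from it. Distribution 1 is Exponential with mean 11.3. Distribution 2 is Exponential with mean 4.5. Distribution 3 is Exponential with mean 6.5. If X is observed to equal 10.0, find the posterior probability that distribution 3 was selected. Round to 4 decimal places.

Likelihoods f(10.0 | ·): 1: 0.036525; 2: 0.0240818; 3: 0.0330325.
Posterior ∝ prior × likelihood. Numerator for 3: 0.333333·0.0330325 = 0.0110108.
Normalizing constant: 0.333333·0.036525 + 0.333333·0.0240818 + 0.333333·0.0330325 = 0.0312131.
P(3 | observation) = 0.0110108 / 0.0312131 = 0.352763.

0.3528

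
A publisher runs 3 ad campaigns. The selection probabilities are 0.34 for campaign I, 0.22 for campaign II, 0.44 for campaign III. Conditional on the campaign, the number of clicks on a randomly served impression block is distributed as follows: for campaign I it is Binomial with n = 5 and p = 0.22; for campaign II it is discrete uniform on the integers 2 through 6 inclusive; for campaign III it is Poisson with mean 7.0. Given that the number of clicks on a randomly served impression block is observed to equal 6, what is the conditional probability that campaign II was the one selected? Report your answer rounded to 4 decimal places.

0.4016

Likelihoods P(X=6 | ·): I: 0; II: 0.2; III: 0.149003.
Posterior ∝ prior × likelihood. Numerator for II: 0.22·0.2 = 0.044.
Normalizing constant: 0.34·0 + 0.22·0.2 + 0.44·0.149003 = 0.109561.
P(II | observation) = 0.044 / 0.109561 = 0.401602.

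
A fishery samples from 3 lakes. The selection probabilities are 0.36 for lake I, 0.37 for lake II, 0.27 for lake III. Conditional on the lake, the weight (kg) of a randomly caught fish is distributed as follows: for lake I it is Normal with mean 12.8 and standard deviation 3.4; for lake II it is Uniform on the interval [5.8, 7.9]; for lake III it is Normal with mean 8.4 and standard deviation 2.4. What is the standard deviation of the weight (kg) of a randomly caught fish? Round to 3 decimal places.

Per component, I: μ=12.8, E[X²]=175.4; II: μ=6.85, E[X²]=47.29; III: μ=8.4, E[X²]=76.32.
E[X] = 0.36·12.8 + 0.37·6.85 + 0.27·8.4 = 9.4105.
E[X²] = 0.36·175.4 + 0.37·47.29 + 0.27·76.32 = 101.248.
Var(X) = E[X²] − (E[X])² = 101.248 − 88.5575 = 12.6902.
SD(X) = √12.6902 = 3.56233.

3.562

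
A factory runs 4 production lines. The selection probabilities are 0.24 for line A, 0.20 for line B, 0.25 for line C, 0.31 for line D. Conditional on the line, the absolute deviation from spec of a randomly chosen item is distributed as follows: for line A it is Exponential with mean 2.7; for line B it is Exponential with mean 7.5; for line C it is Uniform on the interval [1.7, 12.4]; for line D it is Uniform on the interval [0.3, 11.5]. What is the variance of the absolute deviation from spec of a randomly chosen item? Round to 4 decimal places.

21.8998

Per component, A: μ=2.7, E[X²]=14.58; B: μ=7.5, E[X²]=112.5; C: μ=7.05, E[X²]=59.2433; D: μ=5.9, E[X²]=45.2633.
E[X] = 0.24·2.7 + 0.2·7.5 + 0.25·7.05 + 0.31·5.9 = 5.7395.
E[X²] = 0.24·14.58 + 0.2·112.5 + 0.25·59.2433 + 0.31·45.2633 = 54.8417.
Var(X) = E[X²] − (E[X])² = 54.8417 − 32.9419 = 21.8998.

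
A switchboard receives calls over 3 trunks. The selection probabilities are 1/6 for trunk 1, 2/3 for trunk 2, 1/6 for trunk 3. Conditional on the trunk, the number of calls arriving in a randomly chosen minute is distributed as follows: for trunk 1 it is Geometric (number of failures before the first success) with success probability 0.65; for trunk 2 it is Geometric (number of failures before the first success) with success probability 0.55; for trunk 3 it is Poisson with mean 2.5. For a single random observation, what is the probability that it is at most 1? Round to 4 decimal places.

0.7258

Conditional on each trunk, P(X ≤ 1): 1: 0.8775; 2: 0.7975; 3: 0.287297.
By total probability, P(X ≤ 1) = 0.166667·0.8775 + 0.666667·0.7975 + 0.166667·0.287297 = 0.7258.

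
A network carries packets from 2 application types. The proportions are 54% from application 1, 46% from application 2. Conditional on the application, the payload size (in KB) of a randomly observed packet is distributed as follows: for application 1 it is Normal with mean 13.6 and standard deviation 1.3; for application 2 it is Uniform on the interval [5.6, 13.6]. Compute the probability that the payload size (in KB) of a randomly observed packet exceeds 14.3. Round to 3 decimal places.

Conditional on each application, P(X > 14.3): 1: 0.295129; 2: 0.
By total probability, P(X > 14.3) = 0.54·0.295129 + 0.46·0 = 0.15937.

0.159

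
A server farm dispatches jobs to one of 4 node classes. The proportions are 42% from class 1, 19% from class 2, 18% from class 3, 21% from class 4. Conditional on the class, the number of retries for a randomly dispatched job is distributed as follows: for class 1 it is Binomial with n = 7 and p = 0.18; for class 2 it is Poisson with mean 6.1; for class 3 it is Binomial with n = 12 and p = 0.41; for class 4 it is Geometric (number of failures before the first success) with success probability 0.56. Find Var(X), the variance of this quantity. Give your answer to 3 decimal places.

Per component, 1: μ=1.26, E[X²]=2.6208; 2: μ=6.1, E[X²]=43.31; 3: μ=4.92, E[X²]=27.1092; 4: μ=0.785714, E[X²]=2.02041.
E[X] = 0.42·1.26 + 0.19·6.1 + 0.18·4.92 + 0.21·0.785714 = 2.7388.
E[X²] = 0.42·2.6208 + 0.19·43.31 + 0.18·27.1092 + 0.21·2.02041 = 14.6336.
Var(X) = E[X²] − (E[X])² = 14.6336 − 7.50103 = 7.13255.

7.133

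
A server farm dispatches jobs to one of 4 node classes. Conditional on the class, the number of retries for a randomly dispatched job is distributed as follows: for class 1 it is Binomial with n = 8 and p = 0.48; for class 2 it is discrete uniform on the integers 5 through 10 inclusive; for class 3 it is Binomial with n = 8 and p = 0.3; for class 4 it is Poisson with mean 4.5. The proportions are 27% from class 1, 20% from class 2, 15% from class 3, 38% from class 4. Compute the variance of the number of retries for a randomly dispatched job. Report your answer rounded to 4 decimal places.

5.6522

Per component, 1: μ=3.84, E[X²]=16.7424; 2: μ=7.5, E[X²]=59.1667; 3: μ=2.4, E[X²]=7.44; 4: μ=4.5, E[X²]=24.75.
E[X] = 0.27·3.84 + 0.2·7.5 + 0.15·2.4 + 0.38·4.5 = 4.6068.
E[X²] = 0.27·16.7424 + 0.2·59.1667 + 0.15·7.44 + 0.38·24.75 = 26.8748.
Var(X) = E[X²] − (E[X])² = 26.8748 − 21.2226 = 5.65218.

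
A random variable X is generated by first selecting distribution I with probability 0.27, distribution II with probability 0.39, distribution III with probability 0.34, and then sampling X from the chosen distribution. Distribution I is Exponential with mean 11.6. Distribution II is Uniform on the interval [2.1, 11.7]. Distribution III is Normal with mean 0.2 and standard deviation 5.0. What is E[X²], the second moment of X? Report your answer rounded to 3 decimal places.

102.739

For each component E[X²] = Var + (mean)², giving I: 269.12; II: 55.29; III: 25.04.
Overall E[X²] = 0.27·269.12 + 0.39·55.29 + 0.34·25.04 = 102.739.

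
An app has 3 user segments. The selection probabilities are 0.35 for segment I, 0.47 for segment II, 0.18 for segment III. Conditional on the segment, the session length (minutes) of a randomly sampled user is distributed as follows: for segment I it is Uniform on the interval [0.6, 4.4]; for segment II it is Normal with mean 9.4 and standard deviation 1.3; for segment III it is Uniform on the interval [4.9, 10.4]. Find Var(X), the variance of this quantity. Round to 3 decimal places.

11.431

Per component, I: μ=2.5, E[X²]=7.45333; II: μ=9.4, E[X²]=90.05; III: μ=7.65, E[X²]=61.0433.
E[X] = 0.35·2.5 + 0.47·9.4 + 0.18·7.65 = 6.67.
E[X²] = 0.35·7.45333 + 0.47·90.05 + 0.18·61.0433 = 55.92.
Var(X) = E[X²] − (E[X])² = 55.92 − 44.4889 = 11.4311.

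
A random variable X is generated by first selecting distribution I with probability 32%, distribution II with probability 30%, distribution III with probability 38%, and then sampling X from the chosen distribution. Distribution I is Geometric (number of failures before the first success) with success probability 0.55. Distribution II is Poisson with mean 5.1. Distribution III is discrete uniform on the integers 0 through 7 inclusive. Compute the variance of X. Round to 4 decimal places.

6.9275

Per component, I: μ=0.818182, E[X²]=2.15702; II: μ=5.1, E[X²]=31.11; III: μ=3.5, E[X²]=17.5.
E[X] = 0.32·0.818182 + 0.3·5.1 + 0.38·3.5 = 3.12182.
E[X²] = 0.32·2.15702 + 0.3·31.11 + 0.38·17.5 = 16.6732.
Var(X) = E[X²] − (E[X])² = 16.6732 − 9.74575 = 6.9275.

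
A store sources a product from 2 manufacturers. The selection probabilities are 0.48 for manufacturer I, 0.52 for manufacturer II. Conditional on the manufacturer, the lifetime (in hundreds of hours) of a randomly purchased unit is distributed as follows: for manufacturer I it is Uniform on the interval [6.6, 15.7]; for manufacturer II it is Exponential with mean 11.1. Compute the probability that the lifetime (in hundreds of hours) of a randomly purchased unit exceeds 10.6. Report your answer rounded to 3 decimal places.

Conditional on each manufacturer, P(X > 10.6): I: 0.56044; II: 0.384829.
By total probability, P(X > 10.6) = 0.48·0.56044 + 0.52·0.384829 = 0.469122.

0.469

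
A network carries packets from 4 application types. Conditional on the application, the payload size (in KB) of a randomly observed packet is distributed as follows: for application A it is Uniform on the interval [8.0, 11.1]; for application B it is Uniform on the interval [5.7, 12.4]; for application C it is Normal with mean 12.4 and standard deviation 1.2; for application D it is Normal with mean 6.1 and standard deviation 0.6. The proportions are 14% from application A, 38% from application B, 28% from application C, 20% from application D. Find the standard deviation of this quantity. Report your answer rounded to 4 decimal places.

2.5984

Per component, A: μ=9.55, E[X²]=92.0033; B: μ=9.05, E[X²]=85.6433; C: μ=12.4, E[X²]=155.2; D: μ=6.1, E[X²]=37.57.
E[X] = 0.14·9.55 + 0.38·9.05 + 0.28·12.4 + 0.2·6.1 = 9.468.
E[X²] = 0.14·92.0033 + 0.38·85.6433 + 0.28·155.2 + 0.2·37.57 = 96.3949.
Var(X) = E[X²] − (E[X])² = 96.3949 − 89.643 = 6.75191.
SD(X) = √6.75191 = 2.59844.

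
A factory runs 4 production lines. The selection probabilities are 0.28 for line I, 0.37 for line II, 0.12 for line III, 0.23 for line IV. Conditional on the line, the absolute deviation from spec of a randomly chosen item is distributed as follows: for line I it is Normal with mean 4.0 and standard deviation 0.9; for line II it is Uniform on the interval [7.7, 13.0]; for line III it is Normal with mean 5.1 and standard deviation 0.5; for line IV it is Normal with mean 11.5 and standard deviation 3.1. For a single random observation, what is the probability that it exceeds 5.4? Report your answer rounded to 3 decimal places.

0.644

Conditional on each line, P(X > 5.4): I: 0.0599069; II: 1; III: 0.274253; IV: 0.975451.
By total probability, P(X > 5.4) = 0.28·0.0599069 + 0.37·1 + 0.12·0.274253 + 0.23·0.975451 = 0.644038.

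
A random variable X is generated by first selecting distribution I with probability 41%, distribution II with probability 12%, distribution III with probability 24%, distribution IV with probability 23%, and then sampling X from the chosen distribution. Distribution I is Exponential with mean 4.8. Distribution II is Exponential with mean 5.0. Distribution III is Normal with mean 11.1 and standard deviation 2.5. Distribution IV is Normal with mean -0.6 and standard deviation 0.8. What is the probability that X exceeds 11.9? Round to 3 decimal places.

Conditional on each component, P(X > 11.9): I: 0.083813; II: 0.0925506; III: 0.374484; IV: 0.
By total probability, P(X > 11.9) = 0.41·0.083813 + 0.12·0.0925506 + 0.24·0.374484 + 0.23·0 = 0.135346.

0.135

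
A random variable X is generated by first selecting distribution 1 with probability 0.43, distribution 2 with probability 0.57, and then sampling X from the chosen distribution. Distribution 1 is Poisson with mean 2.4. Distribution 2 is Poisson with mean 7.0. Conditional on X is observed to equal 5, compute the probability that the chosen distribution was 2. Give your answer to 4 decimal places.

Likelihoods P(X=5 | ·): 1: 0.0601961; 2: 0.127717.
Posterior ∝ prior × likelihood. Numerator for 2: 0.57·0.127717 = 0.0727985.
Normalizing constant: 0.43·0.0601961 + 0.57·0.127717 = 0.0986828.
P(2 | observation) = 0.0727985 / 0.0986828 = 0.737702.

0.7377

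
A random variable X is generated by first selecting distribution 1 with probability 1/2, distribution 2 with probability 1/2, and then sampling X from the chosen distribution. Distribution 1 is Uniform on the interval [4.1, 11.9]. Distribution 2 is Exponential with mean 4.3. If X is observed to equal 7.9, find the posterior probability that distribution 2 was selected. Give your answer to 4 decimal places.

Likelihoods f(7.9 | ·): 1: 0.128205; 2: 0.0370375.
Posterior ∝ prior × likelihood. Numerator for 2: 0.5·0.0370375 = 0.0185188.
Normalizing constant: 0.5·0.128205 + 0.5·0.0370375 = 0.0826213.
P(2 | observation) = 0.0185188 / 0.0826213 = 0.22414.

0.2241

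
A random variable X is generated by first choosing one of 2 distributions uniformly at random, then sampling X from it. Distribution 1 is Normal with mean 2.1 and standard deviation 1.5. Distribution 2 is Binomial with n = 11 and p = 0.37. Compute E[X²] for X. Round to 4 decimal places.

For each component E[X²] = Var + (mean)², giving 1: 6.66; 2: 19.129.
Overall E[X²] = 0.5·6.66 + 0.5·19.129 = 12.8945.

12.8945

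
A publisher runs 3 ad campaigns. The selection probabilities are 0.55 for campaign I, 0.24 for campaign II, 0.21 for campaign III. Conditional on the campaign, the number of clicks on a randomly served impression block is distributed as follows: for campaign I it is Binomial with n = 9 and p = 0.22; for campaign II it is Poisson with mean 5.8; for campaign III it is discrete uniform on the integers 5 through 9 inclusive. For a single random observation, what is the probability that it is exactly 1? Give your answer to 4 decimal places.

Conditional on each campaign, P(X = 1): I: 0.271283; II: 0.0175598; III: 0.
By total probability, P(X = 1) = 0.55·0.271283 + 0.24·0.0175598 + 0.21·0 = 0.15342.

0.1534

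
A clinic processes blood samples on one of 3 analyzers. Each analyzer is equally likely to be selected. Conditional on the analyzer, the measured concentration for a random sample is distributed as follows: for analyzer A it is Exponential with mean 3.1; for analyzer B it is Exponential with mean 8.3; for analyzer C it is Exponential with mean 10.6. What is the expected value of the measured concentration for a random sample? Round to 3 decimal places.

7.333

Component means — A: 3.1; B: 8.3; C: 10.6.
E[X] = 0.333333·3.1 + 0.333333·8.3 + 0.333333·10.6 = 7.33333.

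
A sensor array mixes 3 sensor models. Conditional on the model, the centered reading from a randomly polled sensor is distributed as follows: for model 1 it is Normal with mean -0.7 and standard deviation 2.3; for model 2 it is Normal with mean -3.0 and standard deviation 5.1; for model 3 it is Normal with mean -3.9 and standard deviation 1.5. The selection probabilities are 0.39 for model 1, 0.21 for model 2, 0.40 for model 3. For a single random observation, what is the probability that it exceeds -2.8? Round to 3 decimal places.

0.514

Conditional on each model, P(X > -2.8): 1: 0.81939; 2: 0.484359; 3: 0.231678.
By total probability, P(X > -2.8) = 0.39·0.81939 + 0.21·0.484359 + 0.4·0.231678 = 0.513949.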